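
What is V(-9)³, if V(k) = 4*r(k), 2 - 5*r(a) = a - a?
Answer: 512/125 ≈ 4.0960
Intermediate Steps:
r(a) = ⅖ (r(a) = ⅖ - (a - a)/5 = ⅖ - ⅕*0 = ⅖ + 0 = ⅖)
V(k) = 8/5 (V(k) = 4*(⅖) = 8/5)
V(-9)³ = (8/5)³ = 512/125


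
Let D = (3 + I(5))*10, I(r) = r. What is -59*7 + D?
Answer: -333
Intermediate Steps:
D = 80 (D = (3 + 5)*10 = 8*10 = 80)
-59*7 + D = -59*7 + 80 = -413 + 80 = -333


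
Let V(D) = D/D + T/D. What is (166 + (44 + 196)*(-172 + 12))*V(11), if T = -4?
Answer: -267638/11 ≈ -24331.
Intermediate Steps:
V(D) = 1 - 4/D (V(D) = D/D - 4/D = 1 - 4/D)
(166 + (44 + 196)*(-172 + 12))*V(11) = (166 + (44 + 196)*(-172 + 12))*((-4 + 11)/11) = (166 + 240*(-160))*((1/11)*7) = (166 - 38400)*(7/11) = -38234*7/11 = -267638/11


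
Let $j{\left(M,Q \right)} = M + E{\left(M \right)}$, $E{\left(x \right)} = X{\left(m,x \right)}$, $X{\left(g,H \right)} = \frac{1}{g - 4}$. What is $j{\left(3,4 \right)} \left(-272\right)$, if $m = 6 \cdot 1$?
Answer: $-952$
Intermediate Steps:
$m = 6$
$X{\left(g,H \right)} = \frac{1}{-4 + g}$
$E{\left(x \right)} = \frac{1}{2}$ ($E{\left(x \right)} = \frac{1}{-4 + 6} = \frac{1}{2}$)
$j{\left(M,Q \right)} = \frac{1}{2} + M$ ($j{\left(M,Q \right)} = M + \frac{1}{2} = \frac{1}{2} + M$)
$j{\left(3,4 \right)} \left(-272\right) = \left(\frac{1}{2} + 3\right) \left(-272\right) = \frac{7}{2} \left(-272\right) = -952$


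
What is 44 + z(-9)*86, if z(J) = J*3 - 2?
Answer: -2450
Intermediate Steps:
z(J) = -2 + 3*J (z(J) = 3*J - 2 = -2 + 3*J)
44 + z(-9)*86 = 44 + (-2 + 3*(-9))*86 = 44 + (-2 - 27)*86 = 44 - 29*86 = 44 - 2494 = -2450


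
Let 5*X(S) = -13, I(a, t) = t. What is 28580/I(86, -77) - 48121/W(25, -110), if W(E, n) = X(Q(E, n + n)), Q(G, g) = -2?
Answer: 18155045/1001 ≈ 18137.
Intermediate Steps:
X(S) = -13/5 (X(S) = (⅕)*(-13) = -13/5)
W(E, n) = -13/5
28580/I(86, -77) - 48121/W(25, -110) = 28580/(-77) - 48121/(-13/5) = 28580*(-1/77) - 48121*(-5/13) = -28580/77 + 240605/13 = 18155045/1001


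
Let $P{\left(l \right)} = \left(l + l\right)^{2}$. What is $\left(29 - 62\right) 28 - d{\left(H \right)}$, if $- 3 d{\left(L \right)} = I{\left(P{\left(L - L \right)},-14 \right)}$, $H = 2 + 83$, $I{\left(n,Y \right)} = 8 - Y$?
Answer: $- \frac{2750}{3} \approx -916.67$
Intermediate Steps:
$P{\left(l \right)} = 4 l^{2}$ ($P{\left(l \right)} = \left(2 l\right)^{2} = 4 l^{2}$)
$H = 85$
$d{\left(L \right)} = - \frac{22}{3}$ ($d{\left(L \right)} = - \frac{8 - -14}{3} = - \frac{8 + 14}{3} = \left(- \frac{1}{3}\right) 22 = - \frac{22}{3}$)
$\left(29 - 62\right) 28 - d{\left(H \right)} = \left(29 - 62\right) 28 - - \frac{22}{3} = \left(-33\right) 28 + \frac{22}{3} = -924 + \frac{22}{3} = - \frac{2750}{3}$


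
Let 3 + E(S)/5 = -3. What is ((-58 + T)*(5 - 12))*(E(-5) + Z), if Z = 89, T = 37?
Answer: 8673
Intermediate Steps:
E(S) = -30 (E(S) = -15 + 5*(-3) = -15 - 15 = -30)
((-58 + T)*(5 - 12))*(E(-5) + Z) = ((-58 + 37)*(5 - 12))*(-30 + 89) = -21*(-7)*59 = 147*59 = 8673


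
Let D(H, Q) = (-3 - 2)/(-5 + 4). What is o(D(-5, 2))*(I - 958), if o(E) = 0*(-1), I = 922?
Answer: 0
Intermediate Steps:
D(H, Q) = 5 (D(H, Q) = -5/(-1) = -5*(-1) = 5)
o(E) = 0
o(D(-5, 2))*(I - 958) = 0*(922 - 958) = 0*(-36) = 0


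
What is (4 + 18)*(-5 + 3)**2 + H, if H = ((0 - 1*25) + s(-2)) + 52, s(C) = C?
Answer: 113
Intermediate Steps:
H = 25 (H = ((0 - 1*25) - 2) + 52 = ((0 - 25) - 2) + 52 = (-25 - 2) + 52 = -27 + 52 = 25)
(4 + 18)*(-5 + 3)**2 + H = (4 + 18)*(-5 + 3)**2 + 25 = 22*(-2)**2 + 25 = 22*4 + 25 = 88 + 25 = 113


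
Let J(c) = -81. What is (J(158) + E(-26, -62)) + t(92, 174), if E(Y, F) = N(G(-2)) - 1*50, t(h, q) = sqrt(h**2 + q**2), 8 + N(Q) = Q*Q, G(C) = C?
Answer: -135 + 2*sqrt(9685) ≈ 61.825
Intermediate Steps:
N(Q) = -8 + Q**2 (N(Q) = -8 + Q*Q = -8 + Q**2)
E(Y, F) = -54 (E(Y, F) = (-8 + (-2)**2) - 1*50 = (-8 + 4) - 50 = -4 - 50 = -54)
(J(158) + E(-26, -62)) + t(92, 174) = (-81 - 54) + sqrt(92**2 + 174**2) = -135 + sqrt(8464 + 30276) = -135 + sqrt(38740) = -135 + 2*sqrt(9685)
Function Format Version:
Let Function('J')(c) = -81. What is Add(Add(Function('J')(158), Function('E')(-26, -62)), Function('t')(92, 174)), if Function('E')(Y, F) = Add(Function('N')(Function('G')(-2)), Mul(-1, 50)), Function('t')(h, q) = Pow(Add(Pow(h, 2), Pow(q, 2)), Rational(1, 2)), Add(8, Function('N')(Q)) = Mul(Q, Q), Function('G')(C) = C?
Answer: Add(-135, Mul(2, Pow(9685, Rational(1, 2)))) ≈ 61.825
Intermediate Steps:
Function('N')(Q) = Add(-8, Pow(Q, 2)) (Function('N')(Q) = Add(-8, Mul(Q, Q)) = Add(-8, Pow(Q, 2)))
Function('E')(Y, F) = -54 (Function('E')(Y, F) = Add(Add(-8, Pow(-2, 2)), Mul(-1, 50)) = Add(Add(-8, 4), -50) = Add(-4, -50) = -54)
Add(Add(Function('J')(158), Function('E')(-26, -62)), Function('t')(92, 174)) = Add(Add(-81, -54), Pow(Add(Pow(92, 2), Pow(174, 2)), Rational(1, 2))) = Add(-135, Pow(Add(8464, 30276), Rational(1, 2))) = Add(-135, Pow(38740, Rational(1, 2))) = Add(-135, Mul(2, Pow(9685, Rational(1, 2))))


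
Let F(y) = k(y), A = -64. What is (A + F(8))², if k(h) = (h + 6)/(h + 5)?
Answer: 669124/169 ≈ 3959.3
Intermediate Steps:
k(h) = (6 + h)/(5 + h)
F(y) = (6 + y)/(5 + y)
(A + F(8))² = (-64 + (6 + 8)/(5 + 8))² = (-64 + 14/13)² = (-818/13)² = 669124/169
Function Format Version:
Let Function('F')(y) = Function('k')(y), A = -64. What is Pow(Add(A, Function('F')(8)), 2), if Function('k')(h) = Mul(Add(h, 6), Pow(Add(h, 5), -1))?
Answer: Rational(669124, 169) ≈ 3959.3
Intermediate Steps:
Function('k')(h) = Mul(Pow(Add(5, h), -1), Add(6, h)) (Function('k')(h) = Mul(Add(6, h), Pow(Add(5, h), -1)) = Mul(Pow(Add(5, h), -1), Add(6, h)))
Function('F')(y) = Mul(Pow(Add(5, y), -1), Add(6, y))
Pow(Add(A, Function('F')(8)), 2) = Pow(Add(-64, Mul(Pow(Add(5, 8), -1), Add(6, 8))), 2) = Pow(Add(-64, Mul(Pow(13, -1), 14)), 2) = Pow(Add(-64, Mul(Rational(1, 13), 14)), 2) = Pow(Add(-64, Rational(14, 13)), 2) = Pow(Rational(-818, 13), 2) = Rational(669124, 169)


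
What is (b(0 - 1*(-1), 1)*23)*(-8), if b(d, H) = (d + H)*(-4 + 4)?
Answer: 0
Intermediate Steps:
b(d, H) = 0 (b(d, H) = (H + d)*0 = 0)
(b(0 - 1*(-1), 1)*23)*(-8) = (0*23)*(-8) = 0*(-8) = 0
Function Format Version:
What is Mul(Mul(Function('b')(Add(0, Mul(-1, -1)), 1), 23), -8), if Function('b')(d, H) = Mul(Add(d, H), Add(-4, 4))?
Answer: 0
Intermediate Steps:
Function('b')(d, H) = 0 (Function('b')(d, H) = Mul(Add(H, d), 0) = 0)
Mul(Mul(Function('b')(Add(0, Mul(-1, -1)), 1), 23), -8) = Mul(Mul(0, 23), -8) = Mul(0, -8) = 0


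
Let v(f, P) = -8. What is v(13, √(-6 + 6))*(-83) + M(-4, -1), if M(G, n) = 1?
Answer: 665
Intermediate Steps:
v(13, √(-6 + 6))*(-83) + M(-4, -1) = -8*(-83) + 1 = 664 + 1 = 665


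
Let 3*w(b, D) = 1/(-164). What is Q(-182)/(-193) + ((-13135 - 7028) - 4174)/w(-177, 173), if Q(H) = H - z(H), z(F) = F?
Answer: 11973804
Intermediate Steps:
w(b, D) = -1/492 (w(b, D) = (⅓)/(-164) = (⅓)*(-1/164) = -1/492)
Q(H) = 0 (Q(H) = H - H = 0)
Q(-182)/(-193) + ((-13135 - 7028) - 4174)/w(-177, 173) = 0/(-193) + ((-13135 - 7028) - 4174)/(-1/492) = 0*(-1/193) + (-20163 - 4174)*(-492) = 0 - 24337*(-492) = 0 + 11973804 = 11973804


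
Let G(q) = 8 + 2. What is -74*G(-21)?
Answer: -740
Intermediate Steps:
G(q) = 10
-74*G(-21) = -74*10 = -740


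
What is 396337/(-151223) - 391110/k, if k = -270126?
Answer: -7986016822/6808210683 ≈ -1.1730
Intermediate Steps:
396337/(-151223) - 391110/k = 396337/(-151223) - 391110/(-270126) = 396337*(-1/151223) - 391110*(-1/270126) = -396337/151223 + 65185/45021 = -7986016822/6808210683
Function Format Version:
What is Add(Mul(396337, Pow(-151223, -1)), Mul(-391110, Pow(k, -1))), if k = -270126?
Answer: Rational(-7986016822, 6808210683) ≈ -1.1730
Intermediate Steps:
Add(Mul(396337, Pow(-151223, -1)), Mul(-391110, Pow(k, -1))) = Add(Mul(396337, Pow(-151223, -1)), Mul(-391110, Pow(-270126, -1))) = Add(Mul(396337, Rational(-1, 151223)), Mul(-391110, Rational(-1, 270126))) = Add(Rational(-396337, 151223), Rational(65185, 45021)) = Rational(-7986016822, 6808210683)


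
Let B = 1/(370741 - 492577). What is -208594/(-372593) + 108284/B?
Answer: -4915578248947838/372593 ≈ -1.3193e+10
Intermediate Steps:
B = -1/121836 (B = 1/(-121836) = -1/121836 ≈ -8.2078e-6)
-208594/(-372593) + 108284/B = -208594/(-372593) + 108284/(-1/121836) = -208594*(-1/372593) + 108284*(-121836) = 208594/372593 - 13192889424 = -4915578248947838/372593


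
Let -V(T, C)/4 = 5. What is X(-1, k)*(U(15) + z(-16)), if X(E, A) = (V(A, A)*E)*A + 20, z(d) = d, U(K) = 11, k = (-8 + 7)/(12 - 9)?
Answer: -200/3 ≈ -66.667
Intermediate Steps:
V(T, C) = -20 (V(T, C) = -4*5 = -20)
k = -1/3 ≈ -0.33333
X(E, A) = 20 - 20*A*E (X(E, A) = (-20*E)*A + 20 = -20*A*E + 20 = 20 - 20*A*E)
X(-1, k)*(U(15) + z(-16)) = (20 - 20*(-1/3)*(-1))*(11 - 16) = (20 - 20/3)*(-5) = (40/3)*(-5) = -200/3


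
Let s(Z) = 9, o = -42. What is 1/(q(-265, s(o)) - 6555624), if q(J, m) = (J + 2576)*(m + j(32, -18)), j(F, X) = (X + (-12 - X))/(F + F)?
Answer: -16/104564133 ≈ -1.5302e-7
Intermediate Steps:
j(F, X) = -6/F (j(F, X) = -12*1/(2*F) = -6/F)
q(J, m) = (2576 + J)*(-3/16 + m) (q(J, m) = (J + 2576)*(m - 6/32) = (2576 + J)*(m - 6*1/32) = (2576 + J)*(m - 3/16) = (2576 + J)*(-3/16 + m))
1/(q(-265, s(o)) - 6555624) = 1/((-483 + 2576*9 - 3/16*(-265) - 265*9) - 6555624) = 1/((-483 + 23184 + 795/16 - 2385) - 6555624) = 1/(325851/16 - 6555624) = 1/(-104564133/16) = -16/104564133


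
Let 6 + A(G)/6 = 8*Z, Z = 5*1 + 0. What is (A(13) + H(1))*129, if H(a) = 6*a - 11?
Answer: 25671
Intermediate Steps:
H(a) = -11 + 6*a
Z = 5 (Z = 5 + 0 = 5)
A(G) = 204 (A(G) = -36 + 6*(8*5) = -36 + 6*40 = -36 + 240 = 204)
(A(13) + H(1))*129 = (204 + (-11 + 6*1))*129 = (204 + (-11 + 6))*129 = (204 - 5)*129 = 199*129 = 25671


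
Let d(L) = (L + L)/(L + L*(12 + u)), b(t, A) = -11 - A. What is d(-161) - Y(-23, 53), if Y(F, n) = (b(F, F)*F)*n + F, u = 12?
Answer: 366277/25 ≈ 14651.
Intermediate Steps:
d(L) = 2/25 (d(L) = (L + L)/(L + L*(12 + 12)) = (2*L)/(L + L*24) = (2*L)/(L + 24*L) = (2*L)/((25*L)) = (2*L)*(1/(25*L)) = 2/25)
Y(F, n) = F + F*n*(-11 - F) (Y(F, n) = ((-11 - F)*F)*n + F = (F*(-11 - F))*n + F = F*n*(-11 - F) + F = F + F*n*(-11 - F))
d(-161) - Y(-23, 53) = 2/25 - (-1)*(-23)*(-1 + 53*(11 - 23)) = 2/25 - (-1)*(-23)*(-1 + 53*(-12)) = 2/25 - (-1)*(-23)*(-1 - 636) = 2/25 - (-1)*(-23)*(-637) = 2/25 - 1*(-14651) = 2/25 + 14651 = 366277/25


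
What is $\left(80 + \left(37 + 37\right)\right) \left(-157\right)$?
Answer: $-24178$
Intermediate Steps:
$\left(80 + \left(37 + 37\right)\right) \left(-157\right) = \left(80 + 74\right) \left(-157\right) = 154 \left(-157\right) = -24178$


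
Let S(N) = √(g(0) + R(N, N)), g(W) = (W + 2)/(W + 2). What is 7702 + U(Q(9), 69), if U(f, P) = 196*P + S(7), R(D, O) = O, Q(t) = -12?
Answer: 21226 + 2*√2 ≈ 21229.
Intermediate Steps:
g(W) = 1 (g(W) = (2 + W)/(2 + W) = 1)
S(N) = √(1 + N)
U(f, P) = 2*√2 + 196*P (U(f, P) = 196*P + √(1 + 7) = 196*P + √8 = 196*P + 2*√2 = 2*√2 + 196*P)
7702 + U(Q(9), 69) = 7702 + (2*√2 + 196*69) = 7702 + (2*√2 + 13524) = 7702 + (13524 + 2*√2) = 21226 + 2*√2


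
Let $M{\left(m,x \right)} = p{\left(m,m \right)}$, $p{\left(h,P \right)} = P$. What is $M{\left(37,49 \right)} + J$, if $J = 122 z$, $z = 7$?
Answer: $891$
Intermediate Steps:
$M{\left(m,x \right)} = m$
$J = 854$ ($J = 122 \cdot 7 = 854$)
$M{\left(37,49 \right)} + J = 37 + 854 = 891$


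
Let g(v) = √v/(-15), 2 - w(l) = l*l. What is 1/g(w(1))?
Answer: -15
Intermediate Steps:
w(l) = 2 - l² (w(l) = 2 - l*l = 2 - l²)
g(v) = -√v/15
1/g(w(1)) = 1/(-√(2 - 1*1²)/15) = 1/(-√(2 - 1*1)/15) = 1/(-√(2 - 1)/15) = 1/(-√1/15) = 1/(-1/15*1) = 1/(-1/15) = -15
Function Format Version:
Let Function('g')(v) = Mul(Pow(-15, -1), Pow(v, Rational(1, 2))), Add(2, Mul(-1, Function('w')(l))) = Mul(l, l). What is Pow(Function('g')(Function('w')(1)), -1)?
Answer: -15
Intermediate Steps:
Function('w')(l) = Add(2, Mul(-1, Pow(l, 2))) (Function('w')(l) = Add(2, Mul(-1, Mul(l, l))) = Add(2, Mul(-1, Pow(l, 2))))
Function('g')(v) = Mul(Rational(-1, 15), Pow(v, Rational(1, 2)))
Pow(Function('g')(Function('w')(1)), -1) = Pow(Mul(Rational(-1, 15), Pow(Add(2, Mul(-1, Pow(1, 2))), Rational(1, 2))), -1) = Pow(Mul(Rational(-1, 15), Pow(Add(2, Mul(-1, 1)), Rational(1, 2))), -1) = Pow(Mul(Rational(-1, 15), Pow(Add(2, -1), Rational(1, 2))), -1) = Pow(Mul(Rational(-1, 15), Pow(1, Rational(1, 2))), -1) = Pow(Mul(Rational(-1, 15), 1), -1) = Pow(Rational(-1, 15), -1) = -15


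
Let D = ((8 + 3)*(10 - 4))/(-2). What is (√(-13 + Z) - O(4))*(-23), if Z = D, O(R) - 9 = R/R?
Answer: 230 - 23*I*√46 ≈ 230.0 - 155.99*I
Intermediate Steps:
O(R) = 10 (O(R) = 9 + R/R = 9 + 1 = 10)
D = -33 (D = (11*6)*(-½) = 66*(-½) = -33)
Z = -33
(√(-13 + Z) - O(4))*(-23) = (√(-13 - 33) - 1*10)*(-23) = (√(-46) - 10)*(-23) = (I*√46 - 10)*(-23) = (-10 + I*√46)*(-23) = 230 - 23*I*√46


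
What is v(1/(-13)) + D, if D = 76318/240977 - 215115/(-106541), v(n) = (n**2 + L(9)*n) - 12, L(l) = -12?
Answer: -3445563914430/394444933103 ≈ -8.7352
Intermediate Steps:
v(n) = -12 + n**2 - 12*n (v(n) = (n**2 - 12*n) - 12 = -12 + n**2 - 12*n)
D = 5451705763/2333993687 (D = 76318*(1/240977) - 215115*(-1/106541) = 6938/21907 + 215115/106541 = 5451705763/2333993687 ≈ 2.3358)
v(1/(-13)) + D = (-12 + (1/(-13))**2 - 12/(-13)) + 5451705763/2333993687 = (-12 + (-1/13)**2 - 12*(-1/13)) + 5451705763/2333993687 = (-12 + 1/169 + 12/13) + 5451705763/2333993687 = -1871/169 + 5451705763/2333993687 = -3445563914430/394444933103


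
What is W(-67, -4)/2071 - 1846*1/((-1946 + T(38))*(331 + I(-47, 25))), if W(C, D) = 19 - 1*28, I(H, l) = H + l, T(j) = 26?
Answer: -758227/614341440 ≈ -0.0012342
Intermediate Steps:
W(C, D) = -9 (W(C, D) = 19 - 28 = -9)
W(-67, -4)/2071 - 1846*1/((-1946 + T(38))*(331 + I(-47, 25))) = -9/2071 - 1846*1/((-1946 + 26)*(331 + (-47 + 25))) = -9*1/2071 - 1846*(-1/(1920*(331 - 22))) = -9/2071 - 1846/(309*(-1920)) = -9/2071 - 1846/(-593280) = -9/2071 - 1846*(-1/593280) = -9/2071 + 923/296640 = -758227/614341440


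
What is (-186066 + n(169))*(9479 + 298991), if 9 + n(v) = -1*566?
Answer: -57573149270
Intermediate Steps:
n(v) = -575 (n(v) = -9 - 1*566 = -9 - 566 = -575)
(-186066 + n(169))*(9479 + 298991) = (-186066 - 575)*(9479 + 298991) = -186641*308470 = -57573149270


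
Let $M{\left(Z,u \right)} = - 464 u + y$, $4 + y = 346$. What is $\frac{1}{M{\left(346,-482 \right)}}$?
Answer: $\frac{1}{223990} \approx 4.4645 \cdot 10^{-6}$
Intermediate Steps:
$y = 342$ ($y = -4 + 346 = 342$)
$M{\left(Z,u \right)} = 342 - 464 u$ ($M{\left(Z,u \right)} = - 464 u + 342 = 342 - 464 u$)
$\frac{1}{M{\left(346,-482 \right)}} = \frac{1}{342 - -223648} = \frac{1}{342 + 223648} = \frac{1}{223990}$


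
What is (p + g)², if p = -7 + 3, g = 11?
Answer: 49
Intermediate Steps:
p = -4
(p + g)² = (-4 + 11)² = 7² = 49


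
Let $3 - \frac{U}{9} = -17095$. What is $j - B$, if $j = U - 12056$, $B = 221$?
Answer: $141605$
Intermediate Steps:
$U = 153882$ ($U = 27 - -153855 = 27 + 153855 = 153882$)
$j = 141826$ ($j = 153882 - 12056 = 141826$)
$j - B = 141826 - 221 = 141605$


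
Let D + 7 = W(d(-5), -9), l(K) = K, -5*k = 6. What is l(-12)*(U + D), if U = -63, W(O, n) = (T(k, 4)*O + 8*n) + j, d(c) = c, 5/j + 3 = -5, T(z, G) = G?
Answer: 3903/2 ≈ 1951.5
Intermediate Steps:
k = -6/5 (k = -⅕*6 = -6/5 ≈ -1.2000)
j = -5/8 (j = 5/(-3 - 5) = 5/(-8) = 5*(-⅛) = -5/8 ≈ -0.62500)
W(O, n) = -5/8 + 4*O + 8*n (W(O, n) = (4*O + 8*n) - 5/8 = -5/8 + 4*O + 8*n)
D = -797/8 (D = -7 + (-5/8 + 4*(-5) + 8*(-9)) = -7 + (-5/8 - 20 - 72) = -7 - 741/8 = -797/8 ≈ -99.625)
l(-12)*(U + D) = -12*(-63 - 797/8) = -12*(-1301/8) = 3903/2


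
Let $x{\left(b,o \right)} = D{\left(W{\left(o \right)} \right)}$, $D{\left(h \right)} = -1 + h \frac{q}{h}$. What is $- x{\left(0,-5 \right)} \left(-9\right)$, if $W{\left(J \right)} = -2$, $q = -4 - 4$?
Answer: $-81$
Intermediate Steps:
$q = -8$ ($q = -4 - 4 = -8$)
$D{\left(h \right)} = -9$ ($D{\left(h \right)} = -1 + h \left(- \frac{8}{h}\right) = -1 - 8 = -9$)
$x{\left(b,o \right)} = -9$
$- x{\left(0,-5 \right)} \left(-9\right) = \left(-1\right) \left(-9\right) \left(-9\right) = 9 \left(-9\right) = -81$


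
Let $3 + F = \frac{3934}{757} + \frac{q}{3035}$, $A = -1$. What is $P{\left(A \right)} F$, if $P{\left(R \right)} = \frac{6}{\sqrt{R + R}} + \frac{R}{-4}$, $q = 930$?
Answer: $\frac{1150243}{1837996} - \frac{3450729 i \sqrt{2}}{459499} \approx 0.62581 - 10.62 i$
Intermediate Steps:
$F = \frac{1150243}{459499}$ ($F = -3 + \left(\frac{3934}{757} + \frac{930}{3035}\right) = -3 + \left(3934 \cdot \frac{1}{757} + 930 \cdot \frac{1}{3035}\right) = -3 + \left(\frac{3934}{757} + \frac{186}{607}\right) = -3 + \frac{2528740}{459499} = \frac{1150243}{459499} \approx 2.5033$)
$P{\left(R \right)} = - \frac{R}{4} + \frac{3 \sqrt{2}}{\sqrt{R}}$ ($P{\left(R \right)} = \frac{6}{\sqrt{2 R}} + R \left(- \frac{1}{4}\right) = \frac{6}{\sqrt{2} \sqrt{R}} - \frac{R}{4} = 6 \frac{\sqrt{2}}{2 \sqrt{R}} - \frac{R}{4} = \frac{3 \sqrt{2}}{\sqrt{R}} - \frac{R}{4} = - \frac{R}{4} + \frac{3 \sqrt{2}}{\sqrt{R}}$)
$P{\left(A \right)} F = \left(\left(- \frac{1}{4}\right) \left(-1\right) + \frac{3 \sqrt{2}}{i}\right) \frac{1150243}{459499} = \left(\frac{1}{4} + 3 \sqrt{2} \left(- i\right)\right) \frac{1150243}{459499} = \left(\frac{1}{4} - 3 i \sqrt{2}\right) \frac{1150243}{459499} = \frac{1150243}{1837996} - \frac{3450729 i \sqrt{2}}{459499}$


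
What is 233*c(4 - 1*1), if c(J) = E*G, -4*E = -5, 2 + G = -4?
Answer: -3495/2 ≈ -1747.5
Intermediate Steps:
G = -6 (G = -2 - 4 = -6)
E = 5/4 (E = -¼*(-5) = 5/4 ≈ 1.2500)
c(J) = -15/2 (c(J) = (5/4)*(-6) = -15/2)
233*c(4 - 1*1) = 233*(-15/2) = -3495/2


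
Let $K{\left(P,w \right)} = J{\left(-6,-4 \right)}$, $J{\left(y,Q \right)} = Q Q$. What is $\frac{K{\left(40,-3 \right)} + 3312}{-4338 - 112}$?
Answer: $- \frac{1664}{2225} \approx -0.74786$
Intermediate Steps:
$J{\left(y,Q \right)} = Q^{2}$
$K{\left(P,w \right)} = 16$ ($K{\left(P,w \right)} = \left(-4\right)^{2} = 16$)
$\frac{K{\left(40,-3 \right)} + 3312}{-4338 - 112} = \frac{16 + 3312}{-4338 - 112} = \frac{3328}{-4450} = 3328 \left(- \frac{1}{4450}\right) = - \frac{1664}{2225}$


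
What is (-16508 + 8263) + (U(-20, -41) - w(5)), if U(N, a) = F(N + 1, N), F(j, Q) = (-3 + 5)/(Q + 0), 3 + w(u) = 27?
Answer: -82691/10 ≈ -8269.1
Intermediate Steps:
w(u) = 24 (w(u) = -3 + 27 = 24)
F(j, Q) = 2/Q
U(N, a) = 2/N
(-16508 + 8263) + (U(-20, -41) - w(5)) = (-16508 + 8263) + (2/(-20) - 1*24) = -8245 + (2*(-1/20) - 24) = -8245 + (-1/10 - 24) = -8245 - 241/10 = -82691/10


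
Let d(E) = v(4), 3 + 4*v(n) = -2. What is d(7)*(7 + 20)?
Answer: -135/4 ≈ -33.750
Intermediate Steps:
v(n) = -5/4 (v(n) = -¾ + (¼)*(-2) = -¾ - ½ = -5/4)
d(E) = -5/4
d(7)*(7 + 20) = -5*(7 + 20)/4 = -5/4*27 = -135/4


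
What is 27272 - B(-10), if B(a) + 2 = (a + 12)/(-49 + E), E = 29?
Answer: 272741/10 ≈ 27274.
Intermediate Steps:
B(a) = -13/5 - a/20 (B(a) = -2 + (a + 12)/(-49 + 29) = -2 + (12 + a)/(-20) = -2 + (12 + a)*(-1/20) = -2 + (-⅗ - a/20) = -13/5 - a/20)
27272 - B(-10) = 27272 - (-13/5 - 1/20*(-10)) = 27272 - (-13/5 + ½) = 27272 - 1*(-21/10) = 27272 + 21/10 = 272741/10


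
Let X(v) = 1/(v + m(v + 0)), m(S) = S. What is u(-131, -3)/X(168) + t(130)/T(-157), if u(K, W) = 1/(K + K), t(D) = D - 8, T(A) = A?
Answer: -42358/20567 ≈ -2.0595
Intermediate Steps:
t(D) = -8 + D
u(K, W) = 1/(2*K)
X(v) = 1/(2*v) (X(v) = 1/(v + (v + 0)) = 1/(v + v) = 1/(2*v))
u(-131, -3)/X(168) + t(130)/T(-157) = ((½)/(-131))/(((½)/168)) + (-8 + 130)/(-157) = ((½)*(-1/131))/(((½)*(1/168))) + 122*(-1/157) = -1/(262*1/336) - 122/157 = -1/262*336 - 122/157 = -168/131 - 122/157 = -42358/20567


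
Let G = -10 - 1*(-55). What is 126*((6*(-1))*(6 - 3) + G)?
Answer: 3402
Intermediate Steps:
G = 45 (G = -10 + 55 = 45)
126*((6*(-1))*(6 - 3) + G) = 126*((6*(-1))*(6 - 3) + 45) = 126*(-6*3 + 45) = 126*(-18 + 45) = 126*27 = 3402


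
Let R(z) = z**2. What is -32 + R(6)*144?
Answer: 5152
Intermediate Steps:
-32 + R(6)*144 = -32 + 6**2*144 = -32 + 36*144 = -32 + 5184 = 5152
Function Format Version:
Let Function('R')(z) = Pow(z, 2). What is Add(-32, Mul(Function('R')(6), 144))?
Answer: 5152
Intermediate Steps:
Add(-32, Mul(Function('R')(6), 144)) = Add(-32, Mul(Pow(6, 2), 144)) = Add(-32, Mul(36, 144)) = Add(-32, 5184) = 5152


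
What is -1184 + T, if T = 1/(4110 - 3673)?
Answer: -517407/437 ≈ -1184.0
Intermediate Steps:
T = 1/437 ≈ 0.0022883
-1184 + T = -1184 + 1/437 = -517407/437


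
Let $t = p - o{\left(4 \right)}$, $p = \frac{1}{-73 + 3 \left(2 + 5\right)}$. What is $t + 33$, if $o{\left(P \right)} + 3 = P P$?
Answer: $\frac{1039}{52} \approx 19.981$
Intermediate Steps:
$p = - \frac{1}{52}$ ($p = \frac{1}{-73 + 3 \cdot 7} = \frac{1}{-73 + 21} = \frac{1}{-52} = - \frac{1}{52} \approx -0.019231$)
$o{\left(P \right)} = -3 + P^{2}$ ($o{\left(P \right)} = -3 + P P = -3 + P^{2}$)
$t = - \frac{677}{52}$ ($t = - \frac{1}{52} - \left(-3 + 4^{2}\right) = - \frac{1}{52} - \left(-3 + 16\right) = - \frac{1}{52} - 13 = - \frac{677}{52} \approx -13.019$)
$t + 33 = - \frac{677}{52} + 33 = \frac{1039}{52}$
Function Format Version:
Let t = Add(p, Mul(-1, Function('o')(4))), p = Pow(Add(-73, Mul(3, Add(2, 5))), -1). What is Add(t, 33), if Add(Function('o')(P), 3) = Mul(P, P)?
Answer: Rational(1039, 52) ≈ 19.981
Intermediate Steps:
p = Rational(-1, 52) (p = Pow(Add(-73, Mul(3, 7)), -1) = Pow(Add(-73, 21), -1) = Pow(-52, -1) = Rational(-1, 52) ≈ -0.019231)
Function('o')(P) = Add(-3, Pow(P, 2)) (Function('o')(P) = Add(-3, Mul(P, P)) = Add(-3, Pow(P, 2)))
t = Rational(-677, 52) (t = Add(Rational(-1, 52), Mul(-1, Add(-3, Pow(4, 2)))) = Add(Rational(-1, 52), Mul(-1, Add(-3, 16))) = Add(Rational(-1, 52), Mul(-1, 13)) = Add(Rational(-1, 52), -13) = Rational(-677, 52) ≈ -13.019)
Add(t, 33) = Add(Rational(-677, 52), 33) = Rational(1039, 52)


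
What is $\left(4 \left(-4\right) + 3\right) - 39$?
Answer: $-52$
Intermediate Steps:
$\left(4 \left(-4\right) + 3\right) - 39 = \left(-16 + 3\right) - 39 = -13 - 39 = -52$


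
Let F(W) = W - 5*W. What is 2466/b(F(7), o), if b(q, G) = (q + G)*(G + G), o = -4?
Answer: 1233/128 ≈ 9.6328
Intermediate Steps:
F(W) = -4*W
b(q, G) = 2*G*(G + q) (b(q, G) = (G + q)*(2*G) = 2*G*(G + q))
2466/b(F(7), o) = 2466/((2*(-4)*(-4 - 4*7))) = 2466/((2*(-4)*(-4 - 28))) = 2466/((2*(-4)*(-32))) = 2466/256 = 2466*(1/256) = 1233/128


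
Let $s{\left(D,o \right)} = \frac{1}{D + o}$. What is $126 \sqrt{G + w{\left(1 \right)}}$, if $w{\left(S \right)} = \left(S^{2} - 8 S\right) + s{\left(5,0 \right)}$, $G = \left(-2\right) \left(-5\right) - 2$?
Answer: $\frac{126 \sqrt{30}}{5} \approx 138.03$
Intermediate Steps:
$G = 8$ ($G = 10 - 2 = 8$)
$w{\left(S \right)} = \frac{1}{5} + S^{2} - 8 S$ ($w{\left(S \right)} = \left(S^{2} - 8 S\right) + \frac{1}{5 + 0} = \left(S^{2} - 8 S\right) + \frac{1}{5} = \frac{1}{5} + S^{2} - 8 S$)
$126 \sqrt{G + w{\left(1 \right)}} = 126 \sqrt{8 + \left(\frac{1}{5} + 1^{2} - 8\right)} = 126 \sqrt{8 + \left(\frac{1}{5} + 1 - 8\right)} = 126 \sqrt{8 - \frac{34}{5}} = 126 \sqrt{\frac{6}{5}} = 126 \frac{\sqrt{30}}{5} = \frac{126 \sqrt{30}}{5}$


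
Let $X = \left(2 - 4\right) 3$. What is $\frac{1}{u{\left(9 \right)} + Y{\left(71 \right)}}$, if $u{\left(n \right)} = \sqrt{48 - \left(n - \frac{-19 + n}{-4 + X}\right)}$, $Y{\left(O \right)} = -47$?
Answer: $- \frac{47}{2169} - \frac{2 \sqrt{10}}{2169} \approx -0.024585$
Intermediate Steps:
$X = -6$ ($X = \left(-2\right) 3 = -6$)
$u{\left(n \right)} = \sqrt{\frac{499}{10} - \frac{11 n}{10}}$ ($u{\left(n \right)} = \sqrt{48 - \left(n - \frac{-19 + n}{-4 - 6}\right)} = \sqrt{48 - \left(n - \frac{-19 + n}{-10}\right)} = \sqrt{48 - \left(n - \left(-19 + n\right) \left(- \frac{1}{10}\right)\right)} = \sqrt{48 - \left(- \frac{19}{10} + \frac{11 n}{10}\right)} = \sqrt{\frac{499}{10} - \frac{11 n}{10}}$)
$\frac{1}{u{\left(9 \right)} + Y{\left(71 \right)}} = \frac{1}{\frac{\sqrt{4990 - 990}}{10} - 47} = \frac{1}{\frac{\sqrt{4000}}{10} - 47} = \frac{1}{\frac{20 \sqrt{10}}{10} - 47} = \frac{1}{2 \sqrt{10} - 47} = \frac{1}{-47 + 2 \sqrt{10}}$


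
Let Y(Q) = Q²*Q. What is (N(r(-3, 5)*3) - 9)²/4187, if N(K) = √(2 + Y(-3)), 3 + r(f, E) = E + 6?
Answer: 56/4187 - 90*I/4187 ≈ 0.013375 - 0.021495*I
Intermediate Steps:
r(f, E) = 3 + E (r(f, E) = -3 + (E + 6) = -3 + (6 + E) = 3 + E)
Y(Q) = Q³
N(K) = 5*I (N(K) = √(2 + (-3)³) = √(2 - 27) = √(-25) = 5*I)
(N(r(-3, 5)*3) - 9)²/4187 = (5*I - 9)²/4187 = (-9 + 5*I)²*(1/4187) = (-9 + 5*I)²/4187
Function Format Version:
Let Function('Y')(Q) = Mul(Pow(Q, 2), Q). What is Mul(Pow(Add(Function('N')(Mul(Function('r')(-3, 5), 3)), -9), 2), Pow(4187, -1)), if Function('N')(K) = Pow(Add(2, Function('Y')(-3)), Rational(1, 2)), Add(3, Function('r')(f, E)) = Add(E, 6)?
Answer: Add(Rational(56, 4187), Mul(Rational(-90, 4187), I)) ≈ Add(0.013375, Mul(-0.021495, I))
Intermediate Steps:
Function('r')(f, E) = Add(3, E) (Function('r')(f, E) = Add(-3, Add(E, 6)) = Add(-3, Add(6, E)) = Add(3, E))
Function('Y')(Q) = Pow(Q, 3)
Function('N')(K) = Mul(5, I) (Function('N')(K) = Pow(Add(2, Pow(-3, 3)), Rational(1, 2)) = Pow(Add(2, -27), Rational(1, 2)) = Pow(-25, Rational(1, 2)) = Mul(5, I))
Mul(Pow(Add(Function('N')(Mul(Function('r')(-3, 5), 3)), -9), 2), Pow(4187, -1)) = Mul(Pow(Add(Mul(5, I), -9), 2), Pow(4187, -1)) = Mul(Pow(Add(-9, Mul(5, I)), 2), Rational(1, 4187)) = Mul(Rational(1, 4187), Pow(Add(-9, Mul(5, I)), 2))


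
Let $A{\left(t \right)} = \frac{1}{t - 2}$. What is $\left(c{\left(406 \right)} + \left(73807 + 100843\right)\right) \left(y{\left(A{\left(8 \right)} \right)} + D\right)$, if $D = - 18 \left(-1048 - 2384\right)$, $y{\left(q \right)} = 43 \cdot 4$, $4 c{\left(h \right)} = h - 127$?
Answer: $10823539073$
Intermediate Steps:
$A{\left(t \right)} = \frac{1}{-2 + t}$
$c{\left(h \right)} = - \frac{127}{4} + \frac{h}{4}$ ($c{\left(h \right)} = \frac{h - 127}{4} = \frac{-127 + h}{4} = - \frac{127}{4} + \frac{h}{4}$)
$y{\left(q \right)} = 172$
$D = 61776$ ($D = - 18 \left(-1048 - 2384\right) = \left(-18\right) \left(-3432\right) = 61776$)
$\left(c{\left(406 \right)} + \left(73807 + 100843\right)\right) \left(y{\left(A{\left(8 \right)} \right)} + D\right) = \left(\left(- \frac{127}{4} + \frac{1}{4} \cdot 406\right) + \left(73807 + 100843\right)\right) \left(172 + 61776\right) = \left(\left(- \frac{127}{4} + \frac{203}{2}\right) + 174650\right) 61948 = \left(\frac{279}{4} + 174650\right) 61948 = \frac{698879}{4} \cdot 61948 = 10823539073$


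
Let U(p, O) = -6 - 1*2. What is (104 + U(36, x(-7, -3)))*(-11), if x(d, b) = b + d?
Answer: -1056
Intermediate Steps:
U(p, O) = -8 (U(p, O) = -6 - 2 = -8)
(104 + U(36, x(-7, -3)))*(-11) = (104 - 8)*(-11) = 96*(-11) = -1056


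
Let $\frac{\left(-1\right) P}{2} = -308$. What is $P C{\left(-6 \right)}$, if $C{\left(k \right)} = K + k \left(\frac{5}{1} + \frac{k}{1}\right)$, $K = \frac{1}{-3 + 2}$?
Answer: $3080$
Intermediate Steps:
$P = 616$ ($P = \left(-2\right) \left(-308\right) = 616$)
$K = -1$ ($K = \frac{1}{-1} = -1$)
$C{\left(k \right)} = -1 + k \left(5 + k\right)$ ($C{\left(k \right)} = -1 + k \left(\frac{5}{1} + \frac{k}{1}\right) = -1 + k \left(5 \cdot 1 + k 1\right) = -1 + k \left(5 + k\right)$)
$P C{\left(-6 \right)} = 616 \left(-1 + \left(-6\right)^{2} + 5 \left(-6\right)\right) = 616 \left(-1 + 36 - 30\right) = 616 \cdot 5 = 3080$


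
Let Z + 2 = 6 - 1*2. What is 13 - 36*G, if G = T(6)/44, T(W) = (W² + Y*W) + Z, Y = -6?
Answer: 125/11 ≈ 11.364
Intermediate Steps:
Z = 2 (Z = -2 + (6 - 1*2) = -2 + (6 - 2) = -2 + 4 = 2)
T(W) = 2 + W² - 6*W (T(W) = (W² - 6*W) + 2 = 2 + W² - 6*W)
G = 1/22 (G = (2 + 6² - 6*6)/44 = (2 + 36 - 36)*(1/44) = 2*(1/44) = 1/22 ≈ 0.045455)
13 - 36*G = 13 - 36*1/22 = 13 - 18/11 = 125/11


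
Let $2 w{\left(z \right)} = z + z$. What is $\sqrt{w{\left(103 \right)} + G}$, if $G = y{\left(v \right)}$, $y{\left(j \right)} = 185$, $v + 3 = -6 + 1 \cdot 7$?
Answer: $12 \sqrt{2} \approx 16.971$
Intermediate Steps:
$w{\left(z \right)} = z$ ($w{\left(z \right)} = \frac{z + z}{2} = \frac{2 z}{2} = z$)
$v = -2$ ($v = -3 + \left(-6 + 1 \cdot 7\right) = -3 + \left(-6 + 7\right) = -3 + 1 = -2$)
$G = 185$
$\sqrt{w{\left(103 \right)} + G} = \sqrt{103 + 185} = \sqrt{288} = 12 \sqrt{2}$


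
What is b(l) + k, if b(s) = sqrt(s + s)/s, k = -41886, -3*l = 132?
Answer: -41886 - I*sqrt(22)/22 ≈ -41886.0 - 0.2132*I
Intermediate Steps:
l = -44 (l = -1/3*132 = -44)
b(s) = sqrt(2)/sqrt(s) (b(s) = sqrt(2*s)/s = (sqrt(2)*sqrt(s))/s = sqrt(2)/sqrt(s))
b(l) + k = sqrt(2)/sqrt(-44) - 41886 = sqrt(2)*(-I*sqrt(11)/22) - 41886 = -I*sqrt(22)/22 - 41886 = -41886 - I*sqrt(22)/22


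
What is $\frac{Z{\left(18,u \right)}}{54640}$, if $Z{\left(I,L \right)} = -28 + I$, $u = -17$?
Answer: $- \frac{1}{5464} \approx -0.00018302$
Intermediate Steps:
$\frac{Z{\left(18,u \right)}}{54640} = \frac{-28 + 18}{54640} = \left(-10\right) \frac{1}{54640} = - \frac{1}{5464}$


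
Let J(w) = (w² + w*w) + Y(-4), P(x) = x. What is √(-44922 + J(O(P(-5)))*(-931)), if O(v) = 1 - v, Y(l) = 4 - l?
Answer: I*√119402 ≈ 345.55*I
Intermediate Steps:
J(w) = 8 + 2*w² (J(w) = (w² + w*w) + (4 - 1*(-4)) = (w² + w²) + (4 + 4) = 2*w² + 8 = 8 + 2*w²)
√(-44922 + J(O(P(-5)))*(-931)) = √(-44922 + (8 + 2*(1 - 1*(-5))²)*(-931)) = √(-44922 + (8 + 2*(1 + 5)²)*(-931)) = √(-44922 + (8 + 2*6²)*(-931)) = √(-44922 + (8 + 2*36)*(-931)) = √(-44922 + (8 + 72)*(-931)) = √(-44922 + 80*(-931)) = √(-44922 - 74480) = √(-119402) = I*√119402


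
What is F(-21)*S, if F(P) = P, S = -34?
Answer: 714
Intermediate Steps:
F(-21)*S = -21*(-34) = 714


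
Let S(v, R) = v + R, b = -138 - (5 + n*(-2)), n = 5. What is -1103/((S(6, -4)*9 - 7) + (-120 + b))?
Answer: 1103/242 ≈ 4.5579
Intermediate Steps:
b = -133 (b = -138 - (5 + 5*(-2)) = -138 - (5 - 10) = -138 - 1*(-5) = -138 + 5 = -133)
S(v, R) = R + v
-1103/((S(6, -4)*9 - 7) + (-120 + b)) = -1103/(((-4 + 6)*9 - 7) + (-120 - 133)) = -1103/((2*9 - 7) - 253) = -1103/((18 - 7) - 253) = -1103/(11 - 253) = -1103/(-242) = -1103*(-1/242) = 1103/242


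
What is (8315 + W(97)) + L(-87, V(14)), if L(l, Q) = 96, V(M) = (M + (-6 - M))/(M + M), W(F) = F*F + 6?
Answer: 17826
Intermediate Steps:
W(F) = 6 + F² (W(F) = F² + 6 = 6 + F²)
V(M) = -3/M (V(M) = -6*1/(2*M) = -3/M)
(8315 + W(97)) + L(-87, V(14)) = (8315 + (6 + 97²)) + 96 = (8315 + (6 + 9409)) + 96 = (8315 + 9415) + 96 = 17730 + 96 = 17826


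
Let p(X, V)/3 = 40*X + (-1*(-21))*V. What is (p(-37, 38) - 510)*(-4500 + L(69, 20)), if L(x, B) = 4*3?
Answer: 11471328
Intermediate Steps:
p(X, V) = 63*V + 120*X (p(X, V) = 3*(40*X + (-1*(-21))*V) = 3*(40*X + 21*V) = 3*(21*V + 40*X) = 63*V + 120*X)
L(x, B) = 12
(p(-37, 38) - 510)*(-4500 + L(69, 20)) = ((63*38 + 120*(-37)) - 510)*(-4500 + 12) = ((2394 - 4440) - 510)*(-4488) = (-2046 - 510)*(-4488) = -2556*(-4488) = 11471328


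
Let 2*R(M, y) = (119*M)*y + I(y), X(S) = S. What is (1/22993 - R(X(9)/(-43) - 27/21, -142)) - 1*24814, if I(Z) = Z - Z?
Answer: -37022224893/988699 ≈ -37445.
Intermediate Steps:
I(Z) = 0
R(M, y) = 119*M*y/2 (R(M, y) = ((119*M)*y + 0)/2 = (119*M*y + 0)/2 = (119*M*y)/2 = 119*M*y/2)
(1/22993 - R(X(9)/(-43) - 27/21, -142)) - 1*24814 = (1/22993 - 119*(9/(-43) - 27/21)*(-142)/2) - 1*24814 = (1/22993 - 119*(9*(-1/43) - 27*1/21)*(-142)/2) - 24814 = (1/22993 - 119*(-9/43 - 9/7)*(-142)/2) - 24814 = (1/22993 - 119*(-450)*(-142)/(2*301)) - 24814 = (1/22993 - 1*543150/43) - 24814 = (1/22993 - 543150/43) - 24814 = -12488647907/988699 - 24814 = -37022224893/988699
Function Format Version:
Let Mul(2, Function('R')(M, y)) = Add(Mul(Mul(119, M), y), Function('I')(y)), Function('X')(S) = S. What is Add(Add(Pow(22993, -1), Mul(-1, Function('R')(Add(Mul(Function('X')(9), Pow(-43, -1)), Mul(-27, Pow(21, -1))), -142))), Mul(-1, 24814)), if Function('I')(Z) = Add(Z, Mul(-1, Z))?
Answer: Rational(-37022224893, 988699) ≈ -37445.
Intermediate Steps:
Function('I')(Z) = 0
Function('R')(M, y) = Mul(Rational(119, 2), M, y) (Function('R')(M, y) = Mul(Rational(1, 2), Add(Mul(Mul(119, M), y), 0)) = Mul(Rational(1, 2), Add(Mul(119, M, y), 0)) = Mul(Rational(1, 2), Mul(119, M, y)) = Mul(Rational(119, 2), M, y))
Add(Add(Pow(22993, -1), Mul(-1, Function('R')(Add(Mul(Function('X')(9), Pow(-43, -1)), Mul(-27, Pow(21, -1))), -142))), Mul(-1, 24814)) = Add(Add(Pow(22993, -1), Mul(-1, Mul(Rational(119, 2), Add(Mul(9, Pow(-43, -1)), Mul(-27, Pow(21, -1))), -142))), Mul(-1, 24814)) = Add(Add(Rational(1, 22993), Mul(-1, Mul(Rational(119, 2), Add(Mul(9, Rational(-1, 43)), Mul(-27, Rational(1, 21))), -142))), -24814) = Add(Add(Rational(1, 22993), Mul(-1, Mul(Rational(119, 2), Add(Rational(-9, 43), Rational(-9, 7)), -142))), -24814) = Add(Add(Rational(1, 22993), Mul(-1, Mul(Rational(119, 2), Rational(-450, 301), -142))), -24814) = Add(Add(Rational(1, 22993), Mul(-1, Rational(543150, 43))), -24814) = Add(Add(Rational(1, 22993), Rational(-543150, 43)), -24814) = Add(Rational(-12488647907, 988699), -24814) = Rational(-37022224893, 988699)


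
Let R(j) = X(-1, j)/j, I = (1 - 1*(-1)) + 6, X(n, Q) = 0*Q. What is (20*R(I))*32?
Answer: 0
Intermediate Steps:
X(n, Q) = 0
I = 8 (I = (1 + 1) + 6 = 2 + 6 = 8)
R(j) = 0 (R(j) = 0/j = 0)
(20*R(I))*32 = (20*0)*32 = 0*32 = 0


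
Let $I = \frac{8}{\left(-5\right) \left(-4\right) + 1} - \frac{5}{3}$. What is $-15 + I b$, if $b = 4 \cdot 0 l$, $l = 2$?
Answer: $-15$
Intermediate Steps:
$b = 0$ ($b = 4 \cdot 0 \cdot 2 = 0 \cdot 2 = 0$)
$I = - \frac{9}{7}$ ($I = \frac{8}{20 + 1} - \frac{5}{3} = \frac{8}{21} - \frac{5}{3} = - \frac{9}{7} \approx -1.2857$)
$-15 + I b = -15 - 0 = -15 + 0 = -15$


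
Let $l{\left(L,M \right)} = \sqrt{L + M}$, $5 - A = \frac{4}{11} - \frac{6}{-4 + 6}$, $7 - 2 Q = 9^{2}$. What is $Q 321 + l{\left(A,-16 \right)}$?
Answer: $-11877 + \frac{2 i \sqrt{253}}{11} \approx -11877.0 + 2.892 i$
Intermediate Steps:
$Q = -37$ ($Q = \frac{7}{2} - \frac{9^{2}}{2} = \frac{7}{2} - \frac{81}{2} = -37$)
$A = \frac{84}{11}$ ($A = 5 - \left(\frac{4}{11} - \frac{6}{-4 + 6}\right) = 5 - \left(4 \cdot \frac{1}{11} - \frac{6}{2}\right) = 5 - \left(\frac{4}{11} - 3\right) = 5 - - \frac{29}{11} = 5 + \frac{29}{11} = \frac{84}{11} \approx 7.6364$)
$Q 321 + l{\left(A,-16 \right)} = \left(-37\right) 321 + \sqrt{\frac{84}{11} - 16} = -11877 + \sqrt{- \frac{92}{11}} = -11877 + \frac{2 i \sqrt{253}}{11}$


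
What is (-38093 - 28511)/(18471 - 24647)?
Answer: 16651/1544 ≈ 10.784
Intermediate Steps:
(-38093 - 28511)/(18471 - 24647) = -66604/(-6176) = -66604*(-1/6176) = 16651/1544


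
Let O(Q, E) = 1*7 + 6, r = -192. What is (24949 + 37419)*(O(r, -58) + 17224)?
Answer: 1075037216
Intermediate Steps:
O(Q, E) = 13 (O(Q, E) = 7 + 6 = 13)
(24949 + 37419)*(O(r, -58) + 17224) = (24949 + 37419)*(13 + 17224) = 62368*17237 = 1075037216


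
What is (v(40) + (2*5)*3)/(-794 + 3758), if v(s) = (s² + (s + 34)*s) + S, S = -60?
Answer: 755/494 ≈ 1.5283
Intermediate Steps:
v(s) = -60 + s² + s*(34 + s) (v(s) = (s² + (s + 34)*s) - 60 = (s² + (34 + s)*s) - 60 = (s² + s*(34 + s)) - 60 = -60 + s² + s*(34 + s))
(v(40) + (2*5)*3)/(-794 + 3758) = ((-60 + 2*40² + 34*40) + (2*5)*3)/(-794 + 3758) = ((-60 + 2*1600 + 1360) + 10*3)/2964 = ((-60 + 3200 + 1360) + 30)*(1/2964) = (4500 + 30)*(1/2964) = 4530*(1/2964) = 755/494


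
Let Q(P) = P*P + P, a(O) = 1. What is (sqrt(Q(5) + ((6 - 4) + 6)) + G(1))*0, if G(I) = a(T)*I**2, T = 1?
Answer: 0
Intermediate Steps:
Q(P) = P + P**2 (Q(P) = P**2 + P = P + P**2)
G(I) = I**2 (G(I) = 1*I**2 = I**2)
(sqrt(Q(5) + ((6 - 4) + 6)) + G(1))*0 = (sqrt(5*(1 + 5) + ((6 - 4) + 6)) + 1**2)*0 = (sqrt(5*6 + (2 + 6)) + 1)*0 = (sqrt(30 + 8) + 1)*0 = (sqrt(38) + 1)*0 = (1 + sqrt(38))*0 = 0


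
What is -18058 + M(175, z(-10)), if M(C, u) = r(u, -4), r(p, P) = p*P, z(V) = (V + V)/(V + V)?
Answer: -18062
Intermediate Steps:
z(V) = 1 (z(V) = (2*V)/((2*V)) = (2*V)*(1/(2*V)) = 1)
r(p, P) = P*p
M(C, u) = -4*u
-18058 + M(175, z(-10)) = -18058 - 4*1 = -18058 - 4 = -18062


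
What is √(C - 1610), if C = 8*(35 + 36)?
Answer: I*√1042 ≈ 32.28*I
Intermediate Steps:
C = 568 (C = 8*71 = 568)
√(C - 1610) = √(568 - 1610) = √(-1042) = I*√1042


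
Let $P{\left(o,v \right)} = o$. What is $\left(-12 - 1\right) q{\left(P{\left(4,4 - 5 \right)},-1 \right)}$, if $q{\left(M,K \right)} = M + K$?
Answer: $-39$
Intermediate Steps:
$q{\left(M,K \right)} = K + M$
$\left(-12 - 1\right) q{\left(P{\left(4,4 - 5 \right)},-1 \right)} = \left(-12 - 1\right) \left(-1 + 4\right) = \left(-13\right) 3 = -39$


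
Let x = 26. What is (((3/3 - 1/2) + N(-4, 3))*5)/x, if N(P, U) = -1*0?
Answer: 5/52 ≈ 0.096154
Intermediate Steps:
N(P, U) = 0
(((3/3 - 1/2) + N(-4, 3))*5)/x = (((3/3 - 1/2) + 0)*5)/26 = (((3*(1/3) - 1*1/2) + 0)*5)/26 = (((1 - 1/2) + 0)*5)/26 = ((1/2 + 0)*5)/26 = ((1/2)*5)/26 = (1/26)*(5/2) = 5/52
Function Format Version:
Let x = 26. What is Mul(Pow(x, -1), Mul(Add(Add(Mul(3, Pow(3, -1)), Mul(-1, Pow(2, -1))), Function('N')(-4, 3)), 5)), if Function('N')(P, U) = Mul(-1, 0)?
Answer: Rational(5, 52) ≈ 0.096154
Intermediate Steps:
Function('N')(P, U) = 0
Mul(Pow(x, -1), Mul(Add(Add(Mul(3, Pow(3, -1)), Mul(-1, Pow(2, -1))), Function('N')(-4, 3)), 5)) = Mul(Pow(26, -1), Mul(Add(Add(Mul(3, Pow(3, -1)), Mul(-1, Pow(2, -1))), 0), 5)) = Mul(Rational(1, 26), Mul(Add(Add(Mul(3, Rational(1, 3)), Mul(-1, Rational(1, 2))), 0), 5)) = Mul(Rational(1, 26), Mul(Add(Add(1, Rational(-1, 2)), 0), 5)) = Mul(Rational(1, 26), Mul(Add(Rational(1, 2), 0), 5)) = Mul(Rational(1, 26), Mul(Rational(1, 2), 5)) = Mul(Rational(1, 26), Rational(5, 2)) = Rational(5, 52)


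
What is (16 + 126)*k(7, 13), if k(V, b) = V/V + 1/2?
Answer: 213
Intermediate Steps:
k(V, b) = 3/2 (k(V, b) = 1 + 1*(1/2) = 1 + 1/2 = 3/2)
(16 + 126)*k(7, 13) = (16 + 126)*(3/2) = 142*(3/2) = 213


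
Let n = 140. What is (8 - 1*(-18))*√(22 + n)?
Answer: 234*√2 ≈ 330.93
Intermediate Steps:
(8 - 1*(-18))*√(22 + n) = (8 - 1*(-18))*√(22 + 140) = (8 + 18)*√162 = 26*(9*√2) = 234*√2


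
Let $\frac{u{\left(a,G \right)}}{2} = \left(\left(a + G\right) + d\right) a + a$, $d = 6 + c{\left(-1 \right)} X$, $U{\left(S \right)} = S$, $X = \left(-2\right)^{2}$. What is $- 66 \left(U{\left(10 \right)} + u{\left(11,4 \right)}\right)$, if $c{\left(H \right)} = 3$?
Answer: $-50028$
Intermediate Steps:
$X = 4$
$d = 18$ ($d = 6 + 3 \cdot 4 = 6 + 12 = 18$)
$u{\left(a,G \right)} = 2 a + 2 a \left(18 + G + a\right)$ ($u{\left(a,G \right)} = 2 \left(\left(\left(a + G\right) + 18\right) a + a\right) = 2 \left(\left(\left(G + a\right) + 18\right) a + a\right) = 2 \left(\left(18 + G + a\right) a + a\right) = 2 \left(a \left(18 + G + a\right) + a\right) = 2 \left(a + a \left(18 + G + a\right)\right) = 2 a + 2 a \left(18 + G + a\right)$)
$- 66 \left(U{\left(10 \right)} + u{\left(11,4 \right)}\right) = - 66 \left(10 + 2 \cdot 11 \left(19 + 4 + 11\right)\right) = - 66 \left(10 + 2 \cdot 11 \cdot 34\right) = - 66 \left(10 + 748\right) = \left(-66\right) 758 = -50028$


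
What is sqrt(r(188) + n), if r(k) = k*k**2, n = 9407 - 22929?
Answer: 5*sqrt(265246) ≈ 2575.1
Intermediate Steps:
n = -13522
r(k) = k**3
sqrt(r(188) + n) = sqrt(188**3 - 13522) = sqrt(6644672 - 13522) = sqrt(6631150) = 5*sqrt(265246)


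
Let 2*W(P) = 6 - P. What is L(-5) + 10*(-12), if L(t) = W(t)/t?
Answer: -1211/10 ≈ -121.10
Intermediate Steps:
W(P) = 3 - P/2 (W(P) = (6 - P)/2 = 3 - P/2)
L(t) = (3 - t/2)/t
L(-5) + 10*(-12) = (1/2)*(6 - 1*(-5))/(-5) + 10*(-12) = (1/2)*(-1/5)*(6 + 5) - 120 = (1/2)*(-1/5)*11 - 120 = -11/10 - 120 = -1211/10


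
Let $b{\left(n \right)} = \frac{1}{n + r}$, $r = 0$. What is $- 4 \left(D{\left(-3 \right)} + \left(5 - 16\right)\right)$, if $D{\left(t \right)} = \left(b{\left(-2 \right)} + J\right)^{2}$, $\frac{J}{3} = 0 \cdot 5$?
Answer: $43$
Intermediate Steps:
$J = 0$ ($J = 3 \cdot 0 \cdot 5 = 3 \cdot 0 = 0$)
$b{\left(n \right)} = \frac{1}{n}$ ($b{\left(n \right)} = \frac{1}{n + 0} = \frac{1}{n}$)
$D{\left(t \right)} = \frac{1}{4}$ ($D{\left(t \right)} = \left(\frac{1}{-2} + 0\right)^{2} = \left(- \frac{1}{2} + 0\right)^{2} = \left(- \frac{1}{2}\right)^{2} = \frac{1}{4}$)
$- 4 \left(D{\left(-3 \right)} + \left(5 - 16\right)\right) = - 4 \left(\frac{1}{4} + \left(5 - 16\right)\right) = - 4 \left(\frac{1}{4} - 11\right) = \left(-4\right) \left(- \frac{43}{4}\right) = 43$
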